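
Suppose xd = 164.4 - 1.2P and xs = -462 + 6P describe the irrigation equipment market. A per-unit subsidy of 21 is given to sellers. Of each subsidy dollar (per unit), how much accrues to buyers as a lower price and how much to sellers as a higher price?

Pre-subsidy: 164.4 - 1.2P = -462 + 6P gives P* = 87, x* = 60.
With the subsidy, sellers receive Ps = Pb + 21 for each unit, where Pb is the price buyers pay.
Supply in terms of Pb becomes xs = -462 + 6(Pb + 21) = -336 + 6Pb. Setting this equal to demand: 164.4 - 1.2Pb = -336 + 6Pb, so Pb = 69.5.
Sellers receive Ps = 69.5 + 21 = 90.5; x' = 164.4 − 1.2·69.5 = 81.
Buyers' price falls by P* − Pb = 87 − 69.5 = 17.5; sellers' price rises by Ps − P* = 90.5 − 87 = 3.5.

Buyers gain 17.5 per unit; sellers gain 3.5 per unit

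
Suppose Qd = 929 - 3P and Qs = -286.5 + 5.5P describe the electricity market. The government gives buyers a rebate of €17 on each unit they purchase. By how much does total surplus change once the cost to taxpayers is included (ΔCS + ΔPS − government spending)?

Pre-subsidy: 929 - 3P = -286.5 + 5.5P gives P* = 143, Q* = 500.
With the rebate, buyers effectively pay Pb = Ps − 17, where Ps is the price sellers receive.
Demand in terms of Ps becomes Qd = 929 − 3(Ps − 17) = 980 - 3Ps. Setting this equal to supply: 980 - 3Ps = -286.5 + 5.5Ps, so Ps = 149.
Buyers pay Pb = 149 − 17 = 132; Q' = -286.5 + 5.5·149 = 533.
ΔCS = ½(500 + 533)(143 − 132) = 5681.5; ΔPS = ½(500 + 533)(149 − 143) = 3099.
Government spending = 17 × 533 = 9061.
Net change = 5681.5 + 3099 − 9061 = -280.5. The loss equals the DWL triangle ½·17·33.

Net change in total surplus = -€280.5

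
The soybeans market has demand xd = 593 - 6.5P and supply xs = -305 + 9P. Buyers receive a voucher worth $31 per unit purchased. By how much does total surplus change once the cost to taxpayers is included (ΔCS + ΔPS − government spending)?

Pre-subsidy: 593 - 6.5P = -305 + 9P gives P* = 1796/31, x* = 6709/31.
With the rebate, buyers effectively pay Pb = Ps − 31, where Ps is the price sellers receive.
Demand in terms of Ps becomes xd = 593 − 6.5(Ps − 31) = 794.5 - 6.5Ps. Setting this equal to supply: 794.5 - 6.5Ps = -305 + 9Ps, so Ps = 2199/31.
Buyers pay Pb = 2199/31 − 31 = 1238/31; x' = -305 + 9·(2199/31) = 10336/31.
ΔCS = ½(6709/31 + 10336/31)(1796/31 − 1238/31) = 153405/31; ΔPS = ½(6709/31 + 10336/31)(2199/31 − 1796/31) = 221585/62.
Government spending = 31 × 10336/31 = 10336.
Net change = 153405/31 + 221585/62 − 10336 = -1813.5. The loss equals the DWL triangle ½·31·117.

Net change in total surplus = -$1813.5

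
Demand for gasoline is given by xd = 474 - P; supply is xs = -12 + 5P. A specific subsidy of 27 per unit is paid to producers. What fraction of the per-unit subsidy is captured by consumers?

Pre-subsidy: 474 - P = -12 + 5P gives P* = 81, x* = 393.
With the subsidy, sellers receive Ps = Pb + 27 for each unit, where Pb is the price buyers pay.
Supply in terms of Pb becomes xs = -12 + 5(Pb + 27) = 123 + 5Pb. Setting this equal to demand: 474 - Pb = 123 + 5Pb, so Pb = 58.5.
Sellers receive Ps = 58.5 + 27 = 85.5; x' = 474 − 1·58.5 = 415.5.
Buyers' price falls by P* − Pb = 81 − 58.5 = 22.5; sellers' price rises by Ps − P* = 85.5 − 81 = 4.5.
So consumers capture 22.5/27 = 5/6 of each unit of subsidy.

Consumer share = 5/6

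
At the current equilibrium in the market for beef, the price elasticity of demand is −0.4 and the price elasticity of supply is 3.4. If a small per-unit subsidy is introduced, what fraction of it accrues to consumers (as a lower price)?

For a small subsidy around the equilibrium, the benefit split depends on the relative slopes, which at a point are proportional to the elasticities.
Buyer share = εs/(εs + |εd|) = 3.4/(3.4 + 0.4) = 17/19; seller share = |εd|/(εs + |εd|) = 2/19.

Consumer share = 17/19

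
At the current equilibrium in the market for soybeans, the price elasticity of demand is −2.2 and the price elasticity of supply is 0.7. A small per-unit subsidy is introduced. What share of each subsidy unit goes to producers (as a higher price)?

Producer share = 22/29

For a small subsidy around the equilibrium, the benefit split depends on the relative slopes, which at a point are proportional to the elasticities.
Buyer share = εs/(εs + |εd|) = 0.7/(0.7 + 2.2) = 7/29; seller share = |εd|/(εs + |εd|) = 22/29.
So producers capture 22/29 of the subsidy.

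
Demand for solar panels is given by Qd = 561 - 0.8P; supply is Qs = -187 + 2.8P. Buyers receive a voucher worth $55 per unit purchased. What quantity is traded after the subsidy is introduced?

Q' = 429

Pre-subsidy: 561 - 0.8P = -187 + 2.8P gives P* = 1870/9, Q* = 3553/9.
With the rebate, buyers effectively pay Pb = Ps − 55, where Ps is the price sellers receive.
Demand in terms of Ps becomes Qd = 561 − 0.8(Ps − 55) = 605 - 0.8Ps. Setting this equal to supply: 605 - 0.8Ps = -187 + 2.8Ps, so Ps = 220.
Buyers pay Pb = 220 − 55 = 165; Q' = -187 + 2.8·220 = 429.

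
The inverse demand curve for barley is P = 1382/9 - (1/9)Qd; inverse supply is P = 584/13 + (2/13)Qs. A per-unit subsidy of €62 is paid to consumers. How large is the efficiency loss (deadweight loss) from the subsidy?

Pre-subsidy: 1382/9 - (1/9)Q = 584/13 + (2/13)Q gives Q* = 410 and P* = 108.
With the rebate, buyers effectively pay Pb = Ps − 62, where Ps is the price sellers receive.
On the curves, Pb = 1382/9 - (1/9)Q and Ps = 584/13 + (2/13)Q; the wedge Ps − Pb = 62 gives 584/13 + (2/13)Q − (1382/9 - (1/9)Q) = 62, so Q' = 644.
Then Pb = 1382/9 − (1/9)·644 = 82 and Ps = 584/13 + (2/13)·644 = 144.
The subsidy expands output by 644 − 410 = 234 past the efficient level; on those units the gap between marginal cost and willingness to pay runs from 0 up to 62.
DWL = ½ × 62 × 234 = 7254.

Deadweight loss = €7254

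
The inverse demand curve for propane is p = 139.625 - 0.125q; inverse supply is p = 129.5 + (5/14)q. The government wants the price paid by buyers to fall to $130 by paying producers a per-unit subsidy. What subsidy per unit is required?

Required subsidy s = $27 per unit

At a buyer price of 130, quantity demanded is 1117 − 8·130 = 77.
Sellers supply 77 only when they receive ps = 129.5 + (5/14)·77 = 157.
s = ps − pb = 157 − 130 = 27.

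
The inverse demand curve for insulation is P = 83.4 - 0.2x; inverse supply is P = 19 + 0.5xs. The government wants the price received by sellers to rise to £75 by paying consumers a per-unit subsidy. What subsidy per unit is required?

At a seller price of 75, quantity supplied is -38 + 2·75 = 112.
Buyers absorb 112 only when they pay Pb = 83.4 − 0.2·112 = 61.
s = Ps − Pb = 75 − 61 = 14.

Required subsidy s = £14 per unit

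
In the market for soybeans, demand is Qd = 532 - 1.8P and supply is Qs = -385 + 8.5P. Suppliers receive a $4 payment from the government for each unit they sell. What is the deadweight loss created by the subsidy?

Pre-subsidy: 532 - 1.8P = -385 + 8.5P gives P* = 9170/103, Q* = 38290/103.
With the subsidy, sellers receive Ps = Pb + 4 for each unit, where Pb is the price buyers pay.
Supply in terms of Pb becomes Qs = -385 + 8.5(Pb + 4) = -351 + 8.5Pb. Setting this equal to demand: 532 - 1.8Pb = -351 + 8.5Pb, so Pb = 8830/103.
Sellers receive Ps = 8830/103 + 4 = 9242/103; Q' = 532 − 1.8·(8830/103) = 38902/103.
The subsidy expands output by 38902/103 − 38290/103 = 612/103 past the efficient level; on those units the gap between marginal cost and willingness to pay runs from 0 up to 4.
DWL = ½ × 4 × 612/103 = 1224/103.

Deadweight loss = 1224/103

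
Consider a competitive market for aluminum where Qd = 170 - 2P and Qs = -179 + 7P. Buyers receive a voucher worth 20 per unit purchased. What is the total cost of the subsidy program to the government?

Pre-subsidy: 170 - 2P = -179 + 7P gives P* = 349/9, Q* = 832/9.
With the rebate, buyers effectively pay Pb = Ps − 20, where Ps is the price sellers receive.
Demand in terms of Ps becomes Qd = 170 − 2(Ps − 20) = 210 - 2Ps. Setting this equal to supply: 210 - 2Ps = -179 + 7Ps, so Ps = 389/9.
Buyers pay Pb = 389/9 − 20 = 209/9; Q' = -179 + 7·(389/9) = 1112/9.
Government outlay = subsidy × quantity = 20 × 1112/9 = 22240/9.

Government cost = 22240/9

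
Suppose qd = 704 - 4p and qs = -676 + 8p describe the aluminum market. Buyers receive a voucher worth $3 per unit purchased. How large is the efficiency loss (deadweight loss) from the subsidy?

Deadweight loss = $12

Pre-subsidy: 704 - 4p = -676 + 8p gives p* = 115, q* = 244.
With the rebate, buyers effectively pay pb = ps − 3, where ps is the price sellers receive.
Demand in terms of ps becomes qd = 704 − 4(ps − 3) = 716 - 4ps. Setting this equal to supply: 716 - 4ps = -676 + 8ps, so ps = 116.
Buyers pay pb = 116 − 3 = 113; q' = -676 + 8·116 = 252.
The subsidy expands output by 252 − 244 = 8 past the efficient level; on those units the gap between marginal cost and willingness to pay runs from 0 up to 3.
DWL = ½ × 3 × 8 = 12.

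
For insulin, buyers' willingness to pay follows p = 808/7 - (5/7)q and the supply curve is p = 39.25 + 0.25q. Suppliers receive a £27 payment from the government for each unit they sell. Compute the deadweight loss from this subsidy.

Pre-subsidy: 808/7 - (5/7)q = 39.25 + 0.25q gives q* = 79 and p* = 59.
With the subsidy, sellers receive ps = pb + 27 for each unit, where pb is the price buyers pay.
On the curves, pb = 808/7 - (5/7)q and ps = 39.25 + 0.25q; the wedge ps − pb = 27 gives 39.25 + 0.25q − (808/7 - (5/7)q) = 27, so q' = 107.
Then pb = 808/7 − (5/7)·107 = 39 and ps = 39.25 + 0.25·107 = 66.
The subsidy expands output by 107 − 79 = 28 past the efficient level; on those units the gap between marginal cost and willingness to pay runs from 0 up to 27.
DWL = ½ × 27 × 28 = 378.

Deadweight loss = £378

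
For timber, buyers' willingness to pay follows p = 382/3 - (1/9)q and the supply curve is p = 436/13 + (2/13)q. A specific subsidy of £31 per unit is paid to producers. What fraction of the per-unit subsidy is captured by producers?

Pre-subsidy: 382/3 - (1/9)q = 436/13 + (2/13)q gives q* = 354 and p* = 88.
With the subsidy, sellers receive ps = pb + 31 for each unit, where pb is the price buyers pay.
On the curves, pb = 382/3 - (1/9)q and ps = 436/13 + (2/13)q; the wedge ps − pb = 31 gives 436/13 + (2/13)q − (382/3 - (1/9)q) = 31, so q' = 471.
Then pb = 382/3 − (1/9)·471 = 75 and ps = 436/13 + (2/13)·471 = 106.
Buyers' price falls by p* − pb = 88 − 75 = 13; sellers' price rises by ps − p* = 106 − 88 = 18.
So producers capture 18/31 = 18/31 of each unit of subsidy.

Producer share = 18/31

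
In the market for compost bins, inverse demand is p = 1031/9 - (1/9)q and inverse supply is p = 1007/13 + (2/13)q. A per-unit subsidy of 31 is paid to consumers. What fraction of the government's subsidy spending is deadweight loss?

DWL / government spending = 117/514

Pre-subsidy: 1031/9 - (1/9)q = 1007/13 + (2/13)q gives q* = 140 and p* = 99.
With the rebate, buyers effectively pay pb = ps − 31, where ps is the price sellers receive.
On the curves, pb = 1031/9 - (1/9)q and ps = 1007/13 + (2/13)q; the wedge ps − pb = 31 gives 1007/13 + (2/13)q − (1031/9 - (1/9)q) = 31, so q' = 257.
Then pb = 1031/9 − (1/9)·257 = 86 and ps = 1007/13 + (2/13)·257 = 117.
ΔCS = ½(140 + 257)(99 − 86) = 2580.5; ΔPS = ½(140 + 257)(117 − 99) = 3573.
Government spending = 31 × 257 = 7967.
DWL = ½ × 31 × (257 − 140) = 1813.5; fraction = 1813.5 / 7967 = 117/514.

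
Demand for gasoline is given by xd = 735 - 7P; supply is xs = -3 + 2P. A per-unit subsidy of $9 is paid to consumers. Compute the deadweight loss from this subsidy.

Pre-subsidy: 735 - 7P = -3 + 2P gives P* = 82, x* = 161.
With the rebate, buyers effectively pay Pb = Ps − 9, where Ps is the price sellers receive.
Demand in terms of Ps becomes xd = 735 − 7(Ps − 9) = 798 - 7Ps. Setting this equal to supply: 798 - 7Ps = -3 + 2Ps, so Ps = 89.
Buyers pay Pb = 89 − 9 = 80; x' = -3 + 2·89 = 175.
The subsidy expands output by 175 − 161 = 14 past the efficient level; on those units the gap between marginal cost and willingness to pay runs from 0 up to 9.
DWL = ½ × 9 × 14 = 63.

Deadweight loss = $63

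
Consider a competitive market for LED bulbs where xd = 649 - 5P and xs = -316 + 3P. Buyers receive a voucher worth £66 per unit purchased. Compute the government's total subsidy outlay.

Pre-subsidy: 649 - 5P = -316 + 3P gives P* = 120.625, x* = 45.875.
With the rebate, buyers effectively pay Pb = Ps − 66, where Ps is the price sellers receive.
Demand in terms of Ps becomes xd = 649 − 5(Ps − 66) = 979 - 5Ps. Setting this equal to supply: 979 - 5Ps = -316 + 3Ps, so Ps = 161.875.
Buyers pay Pb = 161.875 − 66 = 95.875; x' = -316 + 3·161.875 = 169.625.
Government outlay = subsidy × quantity = 66 × 169.625 = 11195.25.

Government cost = £11195.25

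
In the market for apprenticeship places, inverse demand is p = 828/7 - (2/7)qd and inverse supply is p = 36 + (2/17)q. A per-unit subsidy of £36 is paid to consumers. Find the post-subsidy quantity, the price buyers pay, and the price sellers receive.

q' = 293.25; buyers pay £34.5; sellers receive £70.5

Pre-subsidy: 828/7 - (2/7)q = 36 + (2/17)q gives q* = 204 and p* = 60.
With the rebate, buyers effectively pay pb = ps − 36, where ps is the price sellers receive.
On the curves, pb = 828/7 - (2/7)q and ps = 36 + (2/17)q; the wedge ps − pb = 36 gives 36 + (2/17)q − (828/7 - (2/7)q) = 36, so q' = 293.25.
Then pb = 828/7 − (2/7)·293.25 = 34.5 and ps = 36 + (2/17)·293.25 = 70.5.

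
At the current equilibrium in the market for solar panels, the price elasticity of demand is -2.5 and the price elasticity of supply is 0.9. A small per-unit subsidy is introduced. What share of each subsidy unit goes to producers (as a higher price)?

Producer share = 25/34

For a small subsidy around the equilibrium, the benefit split depends on the relative slopes, which at a point are proportional to the elasticities.
Buyer share = εs/(εs + |εd|) = 0.9/(0.9 + 2.5) = 9/34; seller share = |εd|/(εs + |εd|) = 25/34.
So producers capture 25/34 of the subsidy.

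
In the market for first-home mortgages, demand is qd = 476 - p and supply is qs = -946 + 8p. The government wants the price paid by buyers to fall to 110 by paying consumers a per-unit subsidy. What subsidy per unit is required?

At a buyer price of 110, quantity demanded is 476 − 1·110 = 366.
Sellers supply 366 only when they receive ps with -946 + 8·ps = 366, i.e. ps = 164.
s = ps − pb = 164 − 110 = 54.

Required subsidy s = 54 per unit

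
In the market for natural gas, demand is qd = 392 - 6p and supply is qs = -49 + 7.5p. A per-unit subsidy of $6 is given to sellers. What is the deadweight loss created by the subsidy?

Deadweight loss = $60

Pre-subsidy: 392 - 6p = -49 + 7.5p gives p* = 98/3, q* = 196.
With the subsidy, sellers receive ps = pb + 6 for each unit, where pb is the price buyers pay.
Supply in terms of pb becomes qs = -49 + 7.5(pb + 6) = -4 + 7.5pb. Setting this equal to demand: 392 - 6pb = -4 + 7.5pb, so pb = 88/3.
Sellers receive ps = 88/3 + 6 = 106/3; q' = 392 − 6·(88/3) = 216.
The subsidy expands output by 216 − 196 = 20 past the efficient level; on those units the gap between marginal cost and willingness to pay runs from 0 up to 6.
DWL = ½ × 6 × 20 = 60.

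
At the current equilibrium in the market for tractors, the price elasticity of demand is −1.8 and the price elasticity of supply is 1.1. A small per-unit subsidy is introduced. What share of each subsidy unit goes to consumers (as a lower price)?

For a small subsidy around the equilibrium, the benefit split depends on the relative slopes, which at a point are proportional to the elasticities.
Buyer share = εs/(εs + |εd|) = 1.1/(1.1 + 1.8) = 11/29; seller share = |εd|/(εs + |εd|) = 18/29.

Consumer share = 11/29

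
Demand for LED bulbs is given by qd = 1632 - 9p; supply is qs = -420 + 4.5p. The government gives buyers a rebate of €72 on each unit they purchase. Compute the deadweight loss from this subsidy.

Pre-subsidy: 1632 - 9p = -420 + 4.5p gives p* = 152, q* = 264.
With the rebate, buyers effectively pay pb = ps − 72, where ps is the price sellers receive.
Demand in terms of ps becomes qd = 1632 − 9(ps − 72) = 2280 - 9ps. Setting this equal to supply: 2280 - 9ps = -420 + 4.5ps, so ps = 200.
Buyers pay pb = 200 − 72 = 128; q' = -420 + 4.5·200 = 480.
The subsidy expands output by 480 − 264 = 216 past the efficient level; on those units the gap between marginal cost and willingness to pay runs from 0 up to 72.
DWL = ½ × 72 × 216 = 7776.

Deadweight loss = €7776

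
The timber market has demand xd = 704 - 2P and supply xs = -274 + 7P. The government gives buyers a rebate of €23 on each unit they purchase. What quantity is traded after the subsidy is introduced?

x' = 4702/9

Pre-subsidy: 704 - 2P = -274 + 7P gives P* = 326/3, x* = 1460/3.
With the rebate, buyers effectively pay Pb = Ps − 23, where Ps is the price sellers receive.
Demand in terms of Ps becomes xd = 704 − 2(Ps − 23) = 750 - 2Ps. Setting this equal to supply: 750 - 2Ps = -274 + 7Ps, so Ps = 1024/9.
Buyers pay Pb = 1024/9 − 23 = 817/9; x' = -274 + 7·(1024/9) = 4702/9.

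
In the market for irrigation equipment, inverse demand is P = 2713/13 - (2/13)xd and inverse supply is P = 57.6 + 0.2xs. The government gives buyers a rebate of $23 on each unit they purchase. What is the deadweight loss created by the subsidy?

Pre-subsidy: 2713/13 - (2/13)x = 57.6 + 0.2x gives x* = 427 and P* = 143.
With the rebate, buyers effectively pay Pb = Ps − 23, where Ps is the price sellers receive.
On the curves, Pb = 2713/13 - (2/13)x and Ps = 57.6 + 0.2x; the wedge Ps − Pb = 23 gives 57.6 + 0.2x − (2713/13 - (2/13)x) = 23, so x' = 492.
Then Pb = 2713/13 − (2/13)·492 = 133 and Ps = 57.6 + 0.2·492 = 156.
The subsidy expands output by 492 − 427 = 65 past the efficient level; on those units the gap between marginal cost and willingness to pay runs from 0 up to 23.
DWL = ½ × 23 × 65 = 747.5.

Deadweight loss = $747.5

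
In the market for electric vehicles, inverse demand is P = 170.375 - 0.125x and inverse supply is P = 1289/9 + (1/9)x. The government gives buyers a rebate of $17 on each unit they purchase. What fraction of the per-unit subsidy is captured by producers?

Producer share = 8/17

Pre-subsidy: 170.375 - 0.125x = 1289/9 + (1/9)x gives x* = 115 and P* = 156.
With the rebate, buyers effectively pay Pb = Ps − 17, where Ps is the price sellers receive.
On the curves, Pb = 170.375 - 0.125x and Ps = 1289/9 + (1/9)x; the wedge Ps − Pb = 17 gives 1289/9 + (1/9)x − (170.375 - 0.125x) = 17, so x' = 187.
Then Pb = 170.375 − 0.125·187 = 147 and Ps = 1289/9 + (1/9)·187 = 164.
Buyers' price falls by P* − Pb = 156 − 147 = 9; sellers' price rises by Ps − P* = 164 − 156 = 8.
So producers capture 8/17 = 8/17 of each unit of subsidy.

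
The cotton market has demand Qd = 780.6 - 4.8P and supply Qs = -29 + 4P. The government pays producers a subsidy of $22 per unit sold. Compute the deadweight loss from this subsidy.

Pre-subsidy: 780.6 - 4.8P = -29 + 4P gives P* = 92, Q* = 339.
With the subsidy, sellers receive Ps = Pb + 22 for each unit, where Pb is the price buyers pay.
Supply in terms of Pb becomes Qs = -29 + 4(Pb + 22) = 59 + 4Pb. Setting this equal to demand: 780.6 - 4.8Pb = 59 + 4Pb, so Pb = 82.
Sellers receive Ps = 82 + 22 = 104; Q' = 780.6 − 4.8·82 = 387.
The subsidy expands output by 387 − 339 = 48 past the efficient level; on those units the gap between marginal cost and willingness to pay runs from 0 up to 22.
DWL = ½ × 22 × 48 = 528.

Deadweight loss = $528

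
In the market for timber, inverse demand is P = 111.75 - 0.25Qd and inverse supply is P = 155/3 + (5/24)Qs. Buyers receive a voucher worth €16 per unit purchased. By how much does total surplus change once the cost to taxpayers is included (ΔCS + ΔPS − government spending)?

Net change in total surplus = -3072/11

Pre-subsidy: 111.75 - 0.25Q = 155/3 + (5/24)Q gives Q* = 1442/11 and P* = 3475/44.
With the rebate, buyers effectively pay Pb = Ps − 16, where Ps is the price sellers receive.
On the curves, Pb = 111.75 - 0.25Q and Ps = 155/3 + (5/24)Q; the wedge Ps − Pb = 16 gives 155/3 + (5/24)Q − (111.75 - 0.25Q) = 16, so Q' = 166.
Then Pb = 111.75 − 0.25·166 = 70.25 and Ps = 155/3 + (5/24)·166 = 86.25.
ΔCS = ½(1442/11 + 166)(3475/44 − 70.25) = 156864/121; ΔPS = ½(1442/11 + 166)(86.25 − 3475/44) = 130720/121.
Government spending = 16 × 166 = 2656.
Net change = 156864/121 + 130720/121 − 2656 = -3072/11. The loss equals the DWL triangle ½·16·384/11.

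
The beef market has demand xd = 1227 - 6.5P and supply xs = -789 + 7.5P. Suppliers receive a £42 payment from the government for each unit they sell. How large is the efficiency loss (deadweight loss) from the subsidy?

Deadweight loss = £3071.25

Pre-subsidy: 1227 - 6.5P = -789 + 7.5P gives P* = 144, x* = 291.
With the subsidy, sellers receive Ps = Pb + 42 for each unit, where Pb is the price buyers pay.
Supply in terms of Pb becomes xs = -789 + 7.5(Pb + 42) = -474 + 7.5Pb. Setting this equal to demand: 1227 - 6.5Pb = -474 + 7.5Pb, so Pb = 121.5.
Sellers receive Ps = 121.5 + 42 = 163.5; x' = 1227 − 6.5·121.5 = 437.25.
The subsidy expands output by 437.25 − 291 = 146.25 past the efficient level; on those units the gap between marginal cost and willingness to pay runs from 0 up to 42.
DWL = ½ × 42 × 146.25 = 3071.25.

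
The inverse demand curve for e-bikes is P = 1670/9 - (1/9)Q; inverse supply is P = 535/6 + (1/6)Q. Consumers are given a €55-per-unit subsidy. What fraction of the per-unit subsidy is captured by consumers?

Pre-subsidy: 1670/9 - (1/9)Q = 535/6 + (1/6)Q gives Q* = 347 and P* = 147.
With the rebate, buyers effectively pay Pb = Ps − 55, where Ps is the price sellers receive.
On the curves, Pb = 1670/9 - (1/9)Q and Ps = 535/6 + (1/6)Q; the wedge Ps − Pb = 55 gives 535/6 + (1/6)Q − (1670/9 - (1/9)Q) = 55, so Q' = 545.
Then Pb = 1670/9 − (1/9)·545 = 125 and Ps = 535/6 + (1/6)·545 = 180.
Buyers' price falls by P* − Pb = 147 − 125 = 22; sellers' price rises by Ps − P* = 180 − 147 = 33.
So consumers capture 22/55 = 0.4 of each unit of subsidy.

Consumer share = 0.4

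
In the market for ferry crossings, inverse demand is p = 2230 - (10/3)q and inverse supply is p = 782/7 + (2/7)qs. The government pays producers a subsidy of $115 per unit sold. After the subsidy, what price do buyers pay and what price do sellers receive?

Buyers pay 6575/38; sellers receive 10945/38

Pre-subsidy: 2230 - (10/3)q = 782/7 + (2/7)q gives q* = 11121/19 and p* = 5300/19.
With the subsidy, sellers receive ps = pb + 115 for each unit, where pb is the price buyers pay.
On the curves, pb = 2230 - (10/3)q and ps = 782/7 + (2/7)q; the wedge ps − pb = 115 gives 782/7 + (2/7)q − (2230 - (10/3)q) = 115, so q' = 46899/76.
Then pb = 2230 − (10/3)·(46899/76) = 6575/38 and ps = 782/7 + (2/7)·(46899/76) = 10945/38.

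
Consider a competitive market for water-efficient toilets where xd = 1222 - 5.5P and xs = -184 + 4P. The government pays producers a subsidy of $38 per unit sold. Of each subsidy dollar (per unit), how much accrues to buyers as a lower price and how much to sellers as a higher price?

Buyers gain $16 per unit; sellers gain $22 per unit

Pre-subsidy: 1222 - 5.5P = -184 + 4P gives P* = 148, x* = 408.
With the subsidy, sellers receive Ps = Pb + 38 for each unit, where Pb is the price buyers pay.
Supply in terms of Pb becomes xs = -184 + 4(Pb + 38) = -32 + 4Pb. Setting this equal to demand: 1222 - 5.5Pb = -32 + 4Pb, so Pb = 132.
Sellers receive Ps = 132 + 38 = 170; x' = 1222 − 5.5·132 = 496.
Buyers' price falls by P* − Pb = 148 − 132 = 16; sellers' price rises by Ps − P* = 170 − 148 = 22.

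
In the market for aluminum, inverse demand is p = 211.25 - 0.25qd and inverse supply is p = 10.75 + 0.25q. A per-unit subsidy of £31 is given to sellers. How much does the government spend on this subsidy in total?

Government cost = £14353

Pre-subsidy: 211.25 - 0.25q = 10.75 + 0.25q gives q* = 401 and p* = 111.
With the subsidy, sellers receive ps = pb + 31 for each unit, where pb is the price buyers pay.
On the curves, pb = 211.25 - 0.25q and ps = 10.75 + 0.25q; the wedge ps − pb = 31 gives 10.75 + 0.25q − (211.25 - 0.25q) = 31, so q' = 463.
Then pb = 211.25 − 0.25·463 = 95.5 and ps = 10.75 + 0.25·463 = 126.5.
Government outlay = subsidy × quantity = 31 × 463 = 14353.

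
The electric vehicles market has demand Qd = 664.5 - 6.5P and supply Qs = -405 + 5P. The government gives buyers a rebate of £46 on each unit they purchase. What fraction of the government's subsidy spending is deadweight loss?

Pre-subsidy: 664.5 - 6.5P = -405 + 5P gives P* = 93, Q* = 60.
With the rebate, buyers effectively pay Pb = Ps − 46, where Ps is the price sellers receive.
Demand in terms of Ps becomes Qd = 664.5 − 6.5(Ps − 46) = 963.5 - 6.5Ps. Setting this equal to supply: 963.5 - 6.5Ps = -405 + 5Ps, so Ps = 119.
Buyers pay Pb = 119 − 46 = 73; Q' = -405 + 5·119 = 190.
ΔCS = ½(60 + 190)(93 − 73) = 2500; ΔPS = ½(60 + 190)(119 − 93) = 3250.
Government spending = 46 × 190 = 8740.
DWL = ½ × 46 × (190 − 60) = 2990; fraction = 2990 / 8740 = 13/38.

DWL / government spending = 13/38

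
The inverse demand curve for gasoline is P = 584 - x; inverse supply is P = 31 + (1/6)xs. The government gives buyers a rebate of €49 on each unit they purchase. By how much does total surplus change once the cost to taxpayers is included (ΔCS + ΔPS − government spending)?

Net change in total surplus = -€1029

Pre-subsidy: 584 - x = 31 + (1/6)x gives x* = 474 and P* = 110.
With the rebate, buyers effectively pay Pb = Ps − 49, where Ps is the price sellers receive.
On the curves, Pb = 584 - x and Ps = 31 + (1/6)x; the wedge Ps − Pb = 49 gives 31 + (1/6)x − (584 - x) = 49, so x' = 516.
Then Pb = 584 − 1·516 = 68 and Ps = 31 + (1/6)·516 = 117.
ΔCS = ½(474 + 516)(110 − 68) = 20790; ΔPS = ½(474 + 516)(117 − 110) = 3465.
Government spending = 49 × 516 = 25284.
Net change = 20790 + 3465 − 25284 = -1029. The loss equals the DWL triangle ½·49·42.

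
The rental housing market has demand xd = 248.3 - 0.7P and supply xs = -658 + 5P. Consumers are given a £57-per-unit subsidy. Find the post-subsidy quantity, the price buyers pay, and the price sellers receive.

x' = 172; buyers pay £109; sellers receive £166

Pre-subsidy: 248.3 - 0.7P = -658 + 5P gives P* = 159, x* = 137.
With the rebate, buyers effectively pay Pb = Ps − 57, where Ps is the price sellers receive.
Demand in terms of Ps becomes xd = 248.3 − 0.7(Ps − 57) = 288.2 - 0.7Ps. Setting this equal to supply: 288.2 - 0.7Ps = -658 + 5Ps, so Ps = 166.
Buyers pay Pb = 166 − 57 = 109; x' = -658 + 5·166 = 172.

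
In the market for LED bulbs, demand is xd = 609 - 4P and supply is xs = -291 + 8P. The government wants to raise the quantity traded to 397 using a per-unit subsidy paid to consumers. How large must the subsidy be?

At x = 397, invert demand for the buyer price: Pb = (609 − 397)/4 = 53; invert supply for the seller price: Ps = (397 − (-291))/8 = 86.
The subsidy must fill the gap: s = Ps − Pb = 86 − 53 = 33.

Required subsidy s = 33 per unit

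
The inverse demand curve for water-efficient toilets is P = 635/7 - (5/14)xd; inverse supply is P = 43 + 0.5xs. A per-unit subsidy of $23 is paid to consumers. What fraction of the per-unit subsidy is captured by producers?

Pre-subsidy: 635/7 - (5/14)x = 43 + 0.5x gives x* = 167/3 and P* = 425/6.
With the rebate, buyers effectively pay Pb = Ps − 23, where Ps is the price sellers receive.
On the curves, Pb = 635/7 - (5/14)x and Ps = 43 + 0.5x; the wedge Ps − Pb = 23 gives 43 + 0.5x − (635/7 - (5/14)x) = 23, so x' = 82.5.
Then Pb = 635/7 − (5/14)·82.5 = 61.25 and Ps = 43 + 0.5·82.5 = 84.25.
Buyers' price falls by P* − Pb = 425/6 − 61.25 = 115/12; sellers' price rises by Ps − P* = 84.25 − 425/6 = 161/12.
So producers capture (161/12)/23 = 7/12 of each unit of subsidy.

Producer share = 7/12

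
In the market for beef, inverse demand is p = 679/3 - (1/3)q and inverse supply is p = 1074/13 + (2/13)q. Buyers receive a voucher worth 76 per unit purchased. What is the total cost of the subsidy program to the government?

Government cost = 34276

Pre-subsidy: 679/3 - (1/3)q = 1074/13 + (2/13)q gives q* = 295 and p* = 128.
With the rebate, buyers effectively pay pb = ps − 76, where ps is the price sellers receive.
On the curves, pb = 679/3 - (1/3)q and ps = 1074/13 + (2/13)q; the wedge ps − pb = 76 gives 1074/13 + (2/13)q − (679/3 - (1/3)q) = 76, so q' = 451.
Then pb = 679/3 − (1/3)·451 = 76 and ps = 1074/13 + (2/13)·451 = 152.
Government outlay = subsidy × quantity = 76 × 451 = 34276.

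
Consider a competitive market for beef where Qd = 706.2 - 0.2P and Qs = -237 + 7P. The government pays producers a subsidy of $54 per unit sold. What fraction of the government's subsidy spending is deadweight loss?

Pre-subsidy: 706.2 - 0.2P = -237 + 7P gives P* = 131, Q* = 680.
With the subsidy, sellers receive Ps = Pb + 54 for each unit, where Pb is the price buyers pay.
Supply in terms of Pb becomes Qs = -237 + 7(Pb + 54) = 141 + 7Pb. Setting this equal to demand: 706.2 - 0.2Pb = 141 + 7Pb, so Pb = 78.5.
Sellers receive Ps = 78.5 + 54 = 132.5; Q' = 706.2 − 0.2·78.5 = 690.5.
ΔCS = ½(680 + 690.5)(131 − 78.5) = 35975.625; ΔPS = ½(680 + 690.5)(132.5 − 131) = 1027.875.
Government spending = 54 × 690.5 = 37287.
DWL = ½ × 54 × (690.5 − 680) = 283.5; fraction = 283.5 / 37287 = 21/2762.

DWL / government spending = 21/2762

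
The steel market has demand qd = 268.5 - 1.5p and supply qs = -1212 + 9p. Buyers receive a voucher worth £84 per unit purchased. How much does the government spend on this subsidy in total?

Government cost = £13860

Pre-subsidy: 268.5 - 1.5p = -1212 + 9p gives p* = 141, q* = 57.
With the rebate, buyers effectively pay pb = ps − 84, where ps is the price sellers receive.
Demand in terms of ps becomes qd = 268.5 − 1.5(ps − 84) = 394.5 - 1.5ps. Setting this equal to supply: 394.5 - 1.5ps = -1212 + 9ps, so ps = 153.
Buyers pay pb = 153 − 84 = 69; q' = -1212 + 9·153 = 165.
Government outlay = subsidy × quantity = 84 × 165 = 13860.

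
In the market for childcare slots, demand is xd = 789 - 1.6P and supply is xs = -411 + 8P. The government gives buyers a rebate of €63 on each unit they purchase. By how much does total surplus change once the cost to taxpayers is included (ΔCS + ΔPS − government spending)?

Net change in total surplus = -€2646

Pre-subsidy: 789 - 1.6P = -411 + 8P gives P* = 125, x* = 589.
With the rebate, buyers effectively pay Pb = Ps − 63, where Ps is the price sellers receive.
Demand in terms of Ps becomes xd = 789 − 1.6(Ps − 63) = 889.8 - 1.6Ps. Setting this equal to supply: 889.8 - 1.6Ps = -411 + 8Ps, so Ps = 135.5.
Buyers pay Pb = 135.5 − 63 = 72.5; x' = -411 + 8·135.5 = 673.
ΔCS = ½(589 + 673)(125 − 72.5) = 33127.5; ΔPS = ½(589 + 673)(135.5 − 125) = 6625.5.
Government spending = 63 × 673 = 42399.
Net change = 33127.5 + 6625.5 − 42399 = -2646. The loss equals the DWL triangle ½·63·84.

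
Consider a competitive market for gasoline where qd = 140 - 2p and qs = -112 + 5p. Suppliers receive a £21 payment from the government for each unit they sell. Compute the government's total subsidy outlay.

Government cost = £2058

Pre-subsidy: 140 - 2p = -112 + 5p gives p* = 36, q* = 68.
With the subsidy, sellers receive ps = pb + 21 for each unit, where pb is the price buyers pay.
Supply in terms of pb becomes qs = -112 + 5(pb + 21) = -7 + 5pb. Setting this equal to demand: 140 - 2pb = -7 + 5pb, so pb = 21.
Sellers receive ps = 21 + 21 = 42; q' = 140 − 2·21 = 98.
Government outlay = subsidy × quantity = 21 × 98 = 2058.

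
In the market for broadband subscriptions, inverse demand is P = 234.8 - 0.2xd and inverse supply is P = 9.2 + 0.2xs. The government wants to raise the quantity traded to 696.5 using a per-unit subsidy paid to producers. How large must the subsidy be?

Required subsidy s = 53 per unit

At x = 696.5, from the demand curve buyers pay Pb = 234.8 − 0.2·696.5 = 95.5; from the supply curve sellers need Ps = 9.2 + 0.2·696.5 = 148.5.
The subsidy must fill the gap: s = Ps − Pb = 148.5 − 95.5 = 53.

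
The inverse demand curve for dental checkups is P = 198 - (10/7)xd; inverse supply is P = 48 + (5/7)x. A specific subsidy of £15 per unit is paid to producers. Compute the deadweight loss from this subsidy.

Pre-subsidy: 198 - (10/7)x = 48 + (5/7)x gives x* = 70 and P* = 98.
With the subsidy, sellers receive Ps = Pb + 15 for each unit, where Pb is the price buyers pay.
On the curves, Pb = 198 - (10/7)x and Ps = 48 + (5/7)x; the wedge Ps − Pb = 15 gives 48 + (5/7)x − (198 - (10/7)x) = 15, so x' = 77.
Then Pb = 198 − (10/7)·77 = 88 and Ps = 48 + (5/7)·77 = 103.
The subsidy expands output by 77 − 70 = 7 past the efficient level; on those units the gap between marginal cost and willingness to pay runs from 0 up to 15.
DWL = ½ × 15 × 7 = 52.5.

Deadweight loss = £52.5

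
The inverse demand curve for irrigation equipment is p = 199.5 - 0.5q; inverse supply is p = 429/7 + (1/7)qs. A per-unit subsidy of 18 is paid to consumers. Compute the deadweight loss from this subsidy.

Pre-subsidy: 199.5 - 0.5q = 429/7 + (1/7)q gives q* = 215 and p* = 92.
With the rebate, buyers effectively pay pb = ps − 18, where ps is the price sellers receive.
On the curves, pb = 199.5 - 0.5q and ps = 429/7 + (1/7)q; the wedge ps − pb = 18 gives 429/7 + (1/7)q − (199.5 - 0.5q) = 18, so q' = 243.
Then pb = 199.5 − 0.5·243 = 78 and ps = 429/7 + (1/7)·243 = 96.
The subsidy expands output by 243 − 215 = 28 past the efficient level; on those units the gap between marginal cost and willingness to pay runs from 0 up to 18.
DWL = ½ × 18 × 28 = 252.

Deadweight loss = 252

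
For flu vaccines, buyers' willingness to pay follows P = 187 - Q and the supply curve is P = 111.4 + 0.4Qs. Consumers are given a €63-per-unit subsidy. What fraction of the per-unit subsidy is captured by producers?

Pre-subsidy: 187 - Q = 111.4 + 0.4Q gives Q* = 54 and P* = 133.
With the rebate, buyers effectively pay Pb = Ps − 63, where Ps is the price sellers receive.
On the curves, Pb = 187 - Q and Ps = 111.4 + 0.4Q; the wedge Ps − Pb = 63 gives 111.4 + 0.4Q − (187 - Q) = 63, so Q' = 99.
Then Pb = 187 − 1·99 = 88 and Ps = 111.4 + 0.4·99 = 151.
Buyers' price falls by P* − Pb = 133 − 88 = 45; sellers' price rises by Ps − P* = 151 − 133 = 18.
So producers capture 18/63 = 2/7 of each unit of subsidy.

Producer share = 2/7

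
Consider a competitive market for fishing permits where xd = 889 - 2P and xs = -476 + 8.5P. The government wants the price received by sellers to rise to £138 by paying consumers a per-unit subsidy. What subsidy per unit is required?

Required subsidy s = £42 per unit

At a seller price of 138, quantity supplied is -476 + 8.5·138 = 697.
Buyers absorb 697 only when they pay Pb with 889 − 2·Pb = 697, i.e. Pb = 96.
s = Ps − Pb = 138 − 96 = 42.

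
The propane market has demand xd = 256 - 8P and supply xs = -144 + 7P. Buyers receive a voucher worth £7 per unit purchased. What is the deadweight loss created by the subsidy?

Deadweight loss = 1372/15

Pre-subsidy: 256 - 8P = -144 + 7P gives P* = 80/3, x* = 128/3.
With the rebate, buyers effectively pay Pb = Ps − 7, where Ps is the price sellers receive.
Demand in terms of Ps becomes xd = 256 − 8(Ps − 7) = 312 - 8Ps. Setting this equal to supply: 312 - 8Ps = -144 + 7Ps, so Ps = 30.4.
Buyers pay Pb = 30.4 − 7 = 23.4; x' = -144 + 7·30.4 = 68.8.
The subsidy expands output by 68.8 − 128/3 = 392/15 past the efficient level; on those units the gap between marginal cost and willingness to pay runs from 0 up to 7.
DWL = ½ × 7 × 392/15 = 1372/15.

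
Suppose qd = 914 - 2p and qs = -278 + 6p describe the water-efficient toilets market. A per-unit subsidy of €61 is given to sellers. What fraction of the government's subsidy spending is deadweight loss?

DWL / government spending = 183/2830

Pre-subsidy: 914 - 2p = -278 + 6p gives p* = 149, q* = 616.
With the subsidy, sellers receive ps = pb + 61 for each unit, where pb is the price buyers pay.
Supply in terms of pb becomes qs = -278 + 6(pb + 61) = 88 + 6pb. Setting this equal to demand: 914 - 2pb = 88 + 6pb, so pb = 103.25.
Sellers receive ps = 103.25 + 61 = 164.25; q' = 914 − 2·103.25 = 707.5.
ΔCS = ½(616 + 707.5)(149 − 103.25) = 30275.0625; ΔPS = ½(616 + 707.5)(164.25 − 149) = 10091.6875.
Government spending = 61 × 707.5 = 43157.5.
DWL = ½ × 61 × (707.5 − 616) = 2790.75; fraction = 2790.75 / 43157.5 = 183/2830.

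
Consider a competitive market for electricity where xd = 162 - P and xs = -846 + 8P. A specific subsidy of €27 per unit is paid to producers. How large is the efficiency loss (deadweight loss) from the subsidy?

Deadweight loss = €324

Pre-subsidy: 162 - P = -846 + 8P gives P* = 112, x* = 50.
With the subsidy, sellers receive Ps = Pb + 27 for each unit, where Pb is the price buyers pay.
Supply in terms of Pb becomes xs = -846 + 8(Pb + 27) = -630 + 8Pb. Setting this equal to demand: 162 - Pb = -630 + 8Pb, so Pb = 88.
Sellers receive Ps = 88 + 27 = 115; x' = 162 − 1·88 = 74.
The subsidy expands output by 74 − 50 = 24 past the efficient level; on those units the gap between marginal cost and willingness to pay runs from 0 up to 27.
DWL = ½ × 27 × 24 = 324.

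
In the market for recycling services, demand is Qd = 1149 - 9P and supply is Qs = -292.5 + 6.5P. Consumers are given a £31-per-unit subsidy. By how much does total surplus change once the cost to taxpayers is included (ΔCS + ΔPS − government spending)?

Net change in total surplus = -£1813.5

Pre-subsidy: 1149 - 9P = -292.5 + 6.5P gives P* = 93, Q* = 312.
With the rebate, buyers effectively pay Pb = Ps − 31, where Ps is the price sellers receive.
Demand in terms of Ps becomes Qd = 1149 − 9(Ps − 31) = 1428 - 9Ps. Setting this equal to supply: 1428 - 9Ps = -292.5 + 6.5Ps, so Ps = 111.
Buyers pay Pb = 111 − 31 = 80; Q' = -292.5 + 6.5·111 = 429.
ΔCS = ½(312 + 429)(93 − 80) = 4816.5; ΔPS = ½(312 + 429)(111 − 93) = 6669.
Government spending = 31 × 429 = 13299.
Net change = 4816.5 + 6669 − 13299 = -1813.5. The loss equals the DWL triangle ½·31·117.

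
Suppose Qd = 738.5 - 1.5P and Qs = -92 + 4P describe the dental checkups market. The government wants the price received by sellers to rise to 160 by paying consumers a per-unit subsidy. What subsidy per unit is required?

At a seller price of 160, quantity supplied is -92 + 4·160 = 548.
Buyers absorb 548 only when they pay Pb with 738.5 − 1.5·Pb = 548, i.e. Pb = 127.
s = Ps − Pb = 160 − 127 = 33.

Required subsidy s = 33 per unit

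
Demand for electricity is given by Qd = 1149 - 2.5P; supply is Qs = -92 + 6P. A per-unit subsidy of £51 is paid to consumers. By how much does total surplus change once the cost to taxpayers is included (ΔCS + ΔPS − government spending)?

Net change in total surplus = -£2295

Pre-subsidy: 1149 - 2.5P = -92 + 6P gives P* = 146, Q* = 784.
With the rebate, buyers effectively pay Pb = Ps − 51, where Ps is the price sellers receive.
Demand in terms of Ps becomes Qd = 1149 − 2.5(Ps − 51) = 1276.5 - 2.5Ps. Setting this equal to supply: 1276.5 - 2.5Ps = -92 + 6Ps, so Ps = 161.
Buyers pay Pb = 161 − 51 = 110; Q' = -92 + 6·161 = 874.
ΔCS = ½(784 + 874)(146 − 110) = 29844; ΔPS = ½(784 + 874)(161 − 146) = 12435.
Government spending = 51 × 874 = 44574.
Net change = 29844 + 12435 − 44574 = -2295. The loss equals the DWL triangle ½·51·90.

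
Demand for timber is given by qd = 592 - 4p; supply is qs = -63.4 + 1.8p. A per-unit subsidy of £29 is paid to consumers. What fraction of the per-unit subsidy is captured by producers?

Pre-subsidy: 592 - 4p = -63.4 + 1.8p gives p* = 113, q* = 140.
With the rebate, buyers effectively pay pb = ps − 29, where ps is the price sellers receive.
Demand in terms of ps becomes qd = 592 − 4(ps − 29) = 708 - 4ps. Setting this equal to supply: 708 - 4ps = -63.4 + 1.8ps, so ps = 133.
Buyers pay pb = 133 − 29 = 104; q' = -63.4 + 1.8·133 = 176.
Buyers' price falls by p* − pb = 113 − 104 = 9; sellers' price rises by ps − p* = 133 − 113 = 20.
So producers capture 20/29 = 20/29 of each unit of subsidy.

Producer share = 20/29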